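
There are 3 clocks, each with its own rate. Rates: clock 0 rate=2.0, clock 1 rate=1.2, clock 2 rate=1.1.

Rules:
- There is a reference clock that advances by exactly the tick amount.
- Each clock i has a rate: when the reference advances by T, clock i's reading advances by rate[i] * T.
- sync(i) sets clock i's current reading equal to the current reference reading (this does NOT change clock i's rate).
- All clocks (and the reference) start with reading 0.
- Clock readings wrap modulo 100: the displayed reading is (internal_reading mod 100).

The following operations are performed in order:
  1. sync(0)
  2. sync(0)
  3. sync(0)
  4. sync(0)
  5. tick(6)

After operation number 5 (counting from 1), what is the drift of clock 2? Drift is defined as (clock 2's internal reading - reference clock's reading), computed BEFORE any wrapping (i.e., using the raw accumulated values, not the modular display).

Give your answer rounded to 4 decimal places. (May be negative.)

After op 1 sync(0): ref=0.0000 raw=[0.0000 0.0000 0.0000]
After op 2 sync(0): ref=0.0000 raw=[0.0000 0.0000 0.0000]
After op 3 sync(0): ref=0.0000 raw=[0.0000 0.0000 0.0000]
After op 4 sync(0): ref=0.0000 raw=[0.0000 0.0000 0.0000]
After op 5 tick(6): ref=6.0000 raw=[12.0000 7.2000 6.6000]
Drift of clock 2 after op 5: 6.6000 - 6.0000 = 0.6000

Answer: 0.6000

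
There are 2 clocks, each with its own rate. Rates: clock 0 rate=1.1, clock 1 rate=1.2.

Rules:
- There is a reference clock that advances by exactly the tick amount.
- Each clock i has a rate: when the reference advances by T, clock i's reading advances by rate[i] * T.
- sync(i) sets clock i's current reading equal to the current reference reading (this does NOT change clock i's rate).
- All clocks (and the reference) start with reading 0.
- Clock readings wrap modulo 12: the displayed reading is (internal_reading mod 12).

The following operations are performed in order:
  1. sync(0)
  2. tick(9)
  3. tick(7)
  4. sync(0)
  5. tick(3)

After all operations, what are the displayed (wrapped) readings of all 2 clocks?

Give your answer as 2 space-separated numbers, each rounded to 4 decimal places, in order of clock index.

Answer: 7.3000 10.8000

Derivation:
After op 1 sync(0): ref=0.0000 raw=[0.0000 0.0000]
After op 2 tick(9): ref=9.0000 raw=[9.9000 10.8000]
After op 3 tick(7): ref=16.0000 raw=[17.6000 19.2000]
After op 4 sync(0): ref=16.0000 raw=[16.0000 19.2000]
After op 5 tick(3): ref=19.0000 raw=[19.3000 22.8000]
Wrap final raw readings (mod 12): 19.3000 mod 12 = 7.3000; 22.8000 mod 12 = 10.8000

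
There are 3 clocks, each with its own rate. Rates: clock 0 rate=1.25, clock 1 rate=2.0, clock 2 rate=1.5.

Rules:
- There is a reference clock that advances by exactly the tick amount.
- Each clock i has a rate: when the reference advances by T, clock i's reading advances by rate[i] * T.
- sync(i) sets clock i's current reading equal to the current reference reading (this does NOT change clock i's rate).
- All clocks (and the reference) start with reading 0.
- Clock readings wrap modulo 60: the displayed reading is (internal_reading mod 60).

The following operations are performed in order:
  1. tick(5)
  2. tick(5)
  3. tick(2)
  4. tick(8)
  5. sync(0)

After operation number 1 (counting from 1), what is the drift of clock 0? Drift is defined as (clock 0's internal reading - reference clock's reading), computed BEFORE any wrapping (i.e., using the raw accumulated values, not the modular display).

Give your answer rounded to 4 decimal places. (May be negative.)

After op 1 tick(5): ref=5.0000 raw=[6.2500 10.0000 7.5000]
Drift of clock 0 after op 1: 6.2500 - 5.0000 = 1.2500

Answer: 1.2500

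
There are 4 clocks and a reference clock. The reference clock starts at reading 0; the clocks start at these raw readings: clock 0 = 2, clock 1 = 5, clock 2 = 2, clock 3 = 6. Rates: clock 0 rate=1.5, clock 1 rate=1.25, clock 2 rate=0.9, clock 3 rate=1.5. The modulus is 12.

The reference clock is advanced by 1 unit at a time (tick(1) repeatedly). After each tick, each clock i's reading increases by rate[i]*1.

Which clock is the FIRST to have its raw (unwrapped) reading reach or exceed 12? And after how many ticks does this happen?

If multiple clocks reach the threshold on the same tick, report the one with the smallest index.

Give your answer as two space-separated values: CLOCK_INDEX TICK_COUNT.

clock 0: start=2, rate=1.5, needs 12-2 = 10; ticks = ceil(10/1.5) = ceil(6.6667) = 7; reading at tick 7 = 2 + 1.5*7 = 12.5000
clock 1: start=5, rate=1.25, needs 12-5 = 7; ticks = ceil(7/1.25) = ceil(5.6000) = 6; reading at tick 6 = 5 + 1.25*6 = 12.5000
clock 2: start=2, rate=0.9, needs 12-2 = 10; ticks = ceil(10/0.9) = ceil(11.1111) = 12; reading at tick 12 = 2 + 0.9*12 = 12.8000
clock 3: start=6, rate=1.5, needs 12-6 = 6; ticks = ceil(6/1.5) = ceil(4.0000) = 4; reading at tick 4 = 6 + 1.5*4 = 12.0000
Minimum tick count = 4; winners = [3]; smallest index = 3

Answer: 3 4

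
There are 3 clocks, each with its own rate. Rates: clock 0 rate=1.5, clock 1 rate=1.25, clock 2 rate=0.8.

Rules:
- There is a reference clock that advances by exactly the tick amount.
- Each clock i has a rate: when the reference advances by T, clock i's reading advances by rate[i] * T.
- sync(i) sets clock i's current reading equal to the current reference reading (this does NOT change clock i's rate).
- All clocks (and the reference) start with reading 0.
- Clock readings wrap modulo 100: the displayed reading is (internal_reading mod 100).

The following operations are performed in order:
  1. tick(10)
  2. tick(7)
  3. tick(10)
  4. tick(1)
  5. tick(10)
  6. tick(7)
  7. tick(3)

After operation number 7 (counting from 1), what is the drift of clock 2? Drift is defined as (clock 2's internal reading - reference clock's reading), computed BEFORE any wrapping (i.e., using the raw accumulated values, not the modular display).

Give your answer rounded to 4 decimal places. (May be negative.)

Answer: -9.6000

Derivation:
After op 1 tick(10): ref=10.0000 raw=[15.0000 12.5000 8.0000]
After op 2 tick(7): ref=17.0000 raw=[25.5000 21.2500 13.6000]
After op 3 tick(10): ref=27.0000 raw=[40.5000 33.7500 21.6000]
After op 4 tick(1): ref=28.0000 raw=[42.0000 35.0000 22.4000]
After op 5 tick(10): ref=38.0000 raw=[57.0000 47.5000 30.4000]
After op 6 tick(7): ref=45.0000 raw=[67.5000 56.2500 36.0000]
After op 7 tick(3): ref=48.0000 raw=[72.0000 60.0000 38.4000]
Drift of clock 2 after op 7: 38.4000 - 48.0000 = -9.6000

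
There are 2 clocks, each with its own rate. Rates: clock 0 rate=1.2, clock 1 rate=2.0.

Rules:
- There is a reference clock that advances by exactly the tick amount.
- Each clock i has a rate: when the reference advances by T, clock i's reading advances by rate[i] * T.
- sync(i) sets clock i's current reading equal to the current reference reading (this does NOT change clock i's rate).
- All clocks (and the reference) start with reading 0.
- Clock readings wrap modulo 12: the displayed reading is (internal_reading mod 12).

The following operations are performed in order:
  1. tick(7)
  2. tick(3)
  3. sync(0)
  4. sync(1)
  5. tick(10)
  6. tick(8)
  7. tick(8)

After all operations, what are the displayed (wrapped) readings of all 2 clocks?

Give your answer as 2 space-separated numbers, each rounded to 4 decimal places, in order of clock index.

Answer: 5.2000 2.0000

Derivation:
After op 1 tick(7): ref=7.0000 raw=[8.4000 14.0000]
After op 2 tick(3): ref=10.0000 raw=[12.0000 20.0000]
After op 3 sync(0): ref=10.0000 raw=[10.0000 20.0000]
After op 4 sync(1): ref=10.0000 raw=[10.0000 10.0000]
After op 5 tick(10): ref=20.0000 raw=[22.0000 30.0000]
After op 6 tick(8): ref=28.0000 raw=[31.6000 46.0000]
After op 7 tick(8): ref=36.0000 raw=[41.2000 62.0000]
Wrap final raw readings (mod 12): 41.2000 mod 12 = 5.2000; 62.0000 mod 12 = 2.0000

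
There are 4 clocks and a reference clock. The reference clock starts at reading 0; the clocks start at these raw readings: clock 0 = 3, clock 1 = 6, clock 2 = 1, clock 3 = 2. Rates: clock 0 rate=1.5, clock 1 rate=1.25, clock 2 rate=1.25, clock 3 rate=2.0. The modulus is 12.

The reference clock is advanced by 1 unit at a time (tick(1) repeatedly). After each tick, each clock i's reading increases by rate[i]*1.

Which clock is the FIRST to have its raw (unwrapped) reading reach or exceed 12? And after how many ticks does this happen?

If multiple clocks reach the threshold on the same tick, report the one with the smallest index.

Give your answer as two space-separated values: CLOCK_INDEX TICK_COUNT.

clock 0: start=3, rate=1.5, needs 12-3 = 9; ticks = ceil(9/1.5) = ceil(6.0000) = 6; reading at tick 6 = 3 + 1.5*6 = 12.0000
clock 1: start=6, rate=1.25, needs 12-6 = 6; ticks = ceil(6/1.25) = ceil(4.8000) = 5; reading at tick 5 = 6 + 1.25*5 = 12.2500
clock 2: start=1, rate=1.25, needs 12-1 = 11; ticks = ceil(11/1.25) = ceil(8.8000) = 9; reading at tick 9 = 1 + 1.25*9 = 12.2500
clock 3: start=2, rate=2.0, needs 12-2 = 10; ticks = ceil(10/2.0) = ceil(5.0000) = 5; reading at tick 5 = 2 + 2.0*5 = 12.0000
Minimum tick count = 5; winners = [1, 3]; smallest index = 1

Answer: 1 5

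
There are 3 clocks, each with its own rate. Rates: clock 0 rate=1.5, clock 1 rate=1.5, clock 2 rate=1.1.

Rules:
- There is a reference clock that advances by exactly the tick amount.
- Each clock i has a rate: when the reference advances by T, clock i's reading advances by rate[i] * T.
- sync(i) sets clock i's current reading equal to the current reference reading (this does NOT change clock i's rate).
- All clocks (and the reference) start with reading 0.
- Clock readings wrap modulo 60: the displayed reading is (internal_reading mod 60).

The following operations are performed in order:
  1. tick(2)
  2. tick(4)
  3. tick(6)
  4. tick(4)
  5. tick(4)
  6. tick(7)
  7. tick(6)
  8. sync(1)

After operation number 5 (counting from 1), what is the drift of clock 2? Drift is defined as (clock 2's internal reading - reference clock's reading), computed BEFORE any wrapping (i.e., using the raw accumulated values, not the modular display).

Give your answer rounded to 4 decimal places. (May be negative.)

Answer: 2.0000

Derivation:
After op 1 tick(2): ref=2.0000 raw=[3.0000 3.0000 2.2000]
After op 2 tick(4): ref=6.0000 raw=[9.0000 9.0000 6.6000]
After op 3 tick(6): ref=12.0000 raw=[18.0000 18.0000 13.2000]
After op 4 tick(4): ref=16.0000 raw=[24.0000 24.0000 17.6000]
After op 5 tick(4): ref=20.0000 raw=[30.0000 30.0000 22.0000]
Drift of clock 2 after op 5: 22.0000 - 20.0000 = 2.0000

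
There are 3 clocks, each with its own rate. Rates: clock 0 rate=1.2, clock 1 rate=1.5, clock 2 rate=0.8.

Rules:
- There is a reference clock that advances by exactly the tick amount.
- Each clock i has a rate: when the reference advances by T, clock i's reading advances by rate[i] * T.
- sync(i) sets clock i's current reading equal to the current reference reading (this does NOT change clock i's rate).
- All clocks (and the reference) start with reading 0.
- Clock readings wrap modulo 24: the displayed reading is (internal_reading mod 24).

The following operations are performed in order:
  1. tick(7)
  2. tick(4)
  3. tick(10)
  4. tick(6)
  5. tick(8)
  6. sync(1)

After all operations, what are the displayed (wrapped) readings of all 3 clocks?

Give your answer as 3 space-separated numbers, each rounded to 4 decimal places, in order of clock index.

Answer: 18.0000 11.0000 4.0000

Derivation:
After op 1 tick(7): ref=7.0000 raw=[8.4000 10.5000 5.6000]
After op 2 tick(4): ref=11.0000 raw=[13.2000 16.5000 8.8000]
After op 3 tick(10): ref=21.0000 raw=[25.2000 31.5000 16.8000]
After op 4 tick(6): ref=27.0000 raw=[32.4000 40.5000 21.6000]
After op 5 tick(8): ref=35.0000 raw=[42.0000 52.5000 28.0000]
After op 6 sync(1): ref=35.0000 raw=[42.0000 35.0000 28.0000]
Wrap final raw readings (mod 24): 42.0000 mod 24 = 18.0000; 35.0000 mod 24 = 11.0000; 28.0000 mod 24 = 4.0000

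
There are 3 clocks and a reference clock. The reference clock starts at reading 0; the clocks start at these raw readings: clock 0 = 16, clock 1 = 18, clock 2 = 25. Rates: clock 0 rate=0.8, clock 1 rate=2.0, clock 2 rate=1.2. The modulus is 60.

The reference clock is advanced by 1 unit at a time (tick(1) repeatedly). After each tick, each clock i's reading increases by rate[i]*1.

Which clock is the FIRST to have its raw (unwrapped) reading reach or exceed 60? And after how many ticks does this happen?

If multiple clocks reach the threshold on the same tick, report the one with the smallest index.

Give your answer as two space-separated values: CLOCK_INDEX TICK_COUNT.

Answer: 1 21

Derivation:
clock 0: start=16, rate=0.8, needs 60-16 = 44; ticks = ceil(44/0.8) = ceil(55.0000) = 55; reading at tick 55 = 16 + 0.8*55 = 60.0000
clock 1: start=18, rate=2.0, needs 60-18 = 42; ticks = ceil(42/2.0) = ceil(21.0000) = 21; reading at tick 21 = 18 + 2.0*21 = 60.0000
clock 2: start=25, rate=1.2, needs 60-25 = 35; ticks = ceil(35/1.2) = ceil(29.1667) = 30; reading at tick 30 = 25 + 1.2*30 = 61.0000
Minimum tick count = 21; winners = [1]; smallest index = 1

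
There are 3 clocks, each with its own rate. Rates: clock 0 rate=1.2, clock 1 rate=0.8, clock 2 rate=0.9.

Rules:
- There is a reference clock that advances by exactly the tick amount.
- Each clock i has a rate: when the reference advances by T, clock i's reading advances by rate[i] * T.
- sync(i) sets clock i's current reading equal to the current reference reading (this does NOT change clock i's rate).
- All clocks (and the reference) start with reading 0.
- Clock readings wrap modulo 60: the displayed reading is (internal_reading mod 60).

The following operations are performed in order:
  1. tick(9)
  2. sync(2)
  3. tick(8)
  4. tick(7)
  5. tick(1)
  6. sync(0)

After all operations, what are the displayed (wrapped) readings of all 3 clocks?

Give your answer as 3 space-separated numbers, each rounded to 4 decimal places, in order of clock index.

Answer: 25.0000 20.0000 23.4000

Derivation:
After op 1 tick(9): ref=9.0000 raw=[10.8000 7.2000 8.1000]
After op 2 sync(2): ref=9.0000 raw=[10.8000 7.2000 9.0000]
After op 3 tick(8): ref=17.0000 raw=[20.4000 13.6000 16.2000]
After op 4 tick(7): ref=24.0000 raw=[28.8000 19.2000 22.5000]
After op 5 tick(1): ref=25.0000 raw=[30.0000 20.0000 23.4000]
After op 6 sync(0): ref=25.0000 raw=[25.0000 20.0000 23.4000]
Wrap final raw readings (mod 60): 25.0000 mod 60 = 25.0000; 20.0000 mod 60 = 20.0000; 23.4000 mod 60 = 23.4000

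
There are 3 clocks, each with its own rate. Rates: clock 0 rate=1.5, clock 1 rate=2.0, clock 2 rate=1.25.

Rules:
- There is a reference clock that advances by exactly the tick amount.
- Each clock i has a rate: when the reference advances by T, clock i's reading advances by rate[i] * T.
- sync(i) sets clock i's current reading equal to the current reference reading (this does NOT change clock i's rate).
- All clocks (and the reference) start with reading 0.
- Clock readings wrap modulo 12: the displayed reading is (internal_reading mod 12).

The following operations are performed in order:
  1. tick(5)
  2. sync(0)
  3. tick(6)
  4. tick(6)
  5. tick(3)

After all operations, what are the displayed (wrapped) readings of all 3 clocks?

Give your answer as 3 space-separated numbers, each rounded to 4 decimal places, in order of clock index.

Answer: 3.5000 4.0000 1.0000

Derivation:
After op 1 tick(5): ref=5.0000 raw=[7.5000 10.0000 6.2500]
After op 2 sync(0): ref=5.0000 raw=[5.0000 10.0000 6.2500]
After op 3 tick(6): ref=11.0000 raw=[14.0000 22.0000 13.7500]
After op 4 tick(6): ref=17.0000 raw=[23.0000 34.0000 21.2500]
After op 5 tick(3): ref=20.0000 raw=[27.5000 40.0000 25.0000]
Wrap final raw readings (mod 12): 27.5000 mod 12 = 3.5000; 40.0000 mod 12 = 4.0000; 25.0000 mod 12 = 1.0000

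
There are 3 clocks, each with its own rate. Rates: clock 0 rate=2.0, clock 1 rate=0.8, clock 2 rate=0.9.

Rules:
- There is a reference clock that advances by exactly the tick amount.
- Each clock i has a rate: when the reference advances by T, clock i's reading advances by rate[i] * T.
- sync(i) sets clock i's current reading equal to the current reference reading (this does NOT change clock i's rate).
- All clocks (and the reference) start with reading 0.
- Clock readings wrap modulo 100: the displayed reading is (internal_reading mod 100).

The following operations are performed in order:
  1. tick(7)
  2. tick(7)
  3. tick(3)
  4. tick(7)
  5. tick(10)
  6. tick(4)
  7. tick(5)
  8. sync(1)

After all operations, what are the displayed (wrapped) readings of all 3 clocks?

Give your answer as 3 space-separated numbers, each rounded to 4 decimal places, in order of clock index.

After op 1 tick(7): ref=7.0000 raw=[14.0000 5.6000 6.3000]
After op 2 tick(7): ref=14.0000 raw=[28.0000 11.2000 12.6000]
After op 3 tick(3): ref=17.0000 raw=[34.0000 13.6000 15.3000]
After op 4 tick(7): ref=24.0000 raw=[48.0000 19.2000 21.6000]
After op 5 tick(10): ref=34.0000 raw=[68.0000 27.2000 30.6000]
After op 6 tick(4): ref=38.0000 raw=[76.0000 30.4000 34.2000]
After op 7 tick(5): ref=43.0000 raw=[86.0000 34.4000 38.7000]
After op 8 sync(1): ref=43.0000 raw=[86.0000 43.0000 38.7000]
Wrap final raw readings (mod 100): 86.0000 mod 100 = 86.0000; 43.0000 mod 100 = 43.0000; 38.7000 mod 100 = 38.7000

Answer: 86.0000 43.0000 38.7000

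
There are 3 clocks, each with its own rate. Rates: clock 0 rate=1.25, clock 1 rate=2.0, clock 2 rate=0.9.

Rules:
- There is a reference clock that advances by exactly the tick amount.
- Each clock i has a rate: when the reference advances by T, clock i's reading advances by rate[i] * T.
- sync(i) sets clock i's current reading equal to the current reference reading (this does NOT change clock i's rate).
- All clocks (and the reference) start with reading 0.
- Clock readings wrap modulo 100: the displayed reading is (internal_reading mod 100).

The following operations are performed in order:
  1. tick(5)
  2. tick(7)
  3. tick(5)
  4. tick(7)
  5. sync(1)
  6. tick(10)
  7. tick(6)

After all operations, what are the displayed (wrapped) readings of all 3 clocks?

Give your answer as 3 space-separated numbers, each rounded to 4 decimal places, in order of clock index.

Answer: 50.0000 56.0000 36.0000

Derivation:
After op 1 tick(5): ref=5.0000 raw=[6.2500 10.0000 4.5000]
After op 2 tick(7): ref=12.0000 raw=[15.0000 24.0000 10.8000]
After op 3 tick(5): ref=17.0000 raw=[21.2500 34.0000 15.3000]
After op 4 tick(7): ref=24.0000 raw=[30.0000 48.0000 21.6000]
After op 5 sync(1): ref=24.0000 raw=[30.0000 24.0000 21.6000]
After op 6 tick(10): ref=34.0000 raw=[42.5000 44.0000 30.6000]
After op 7 tick(6): ref=40.0000 raw=[50.0000 56.0000 36.0000]
Wrap final raw readings (mod 100): 50.0000 mod 100 = 50.0000; 56.0000 mod 100 = 56.0000; 36.0000 mod 100 = 36.0000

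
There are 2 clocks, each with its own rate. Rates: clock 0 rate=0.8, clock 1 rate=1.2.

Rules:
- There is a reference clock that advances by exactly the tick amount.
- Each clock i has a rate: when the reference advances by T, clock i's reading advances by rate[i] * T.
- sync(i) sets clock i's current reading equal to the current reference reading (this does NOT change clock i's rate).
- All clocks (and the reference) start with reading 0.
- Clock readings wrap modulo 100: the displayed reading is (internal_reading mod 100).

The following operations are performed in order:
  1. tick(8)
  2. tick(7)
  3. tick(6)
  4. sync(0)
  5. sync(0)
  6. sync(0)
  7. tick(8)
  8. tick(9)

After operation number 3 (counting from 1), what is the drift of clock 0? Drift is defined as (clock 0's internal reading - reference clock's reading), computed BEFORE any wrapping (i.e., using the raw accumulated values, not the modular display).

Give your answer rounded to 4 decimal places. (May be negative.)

After op 1 tick(8): ref=8.0000 raw=[6.4000 9.6000]
After op 2 tick(7): ref=15.0000 raw=[12.0000 18.0000]
After op 3 tick(6): ref=21.0000 raw=[16.8000 25.2000]
Drift of clock 0 after op 3: 16.8000 - 21.0000 = -4.2000

Answer: -4.2000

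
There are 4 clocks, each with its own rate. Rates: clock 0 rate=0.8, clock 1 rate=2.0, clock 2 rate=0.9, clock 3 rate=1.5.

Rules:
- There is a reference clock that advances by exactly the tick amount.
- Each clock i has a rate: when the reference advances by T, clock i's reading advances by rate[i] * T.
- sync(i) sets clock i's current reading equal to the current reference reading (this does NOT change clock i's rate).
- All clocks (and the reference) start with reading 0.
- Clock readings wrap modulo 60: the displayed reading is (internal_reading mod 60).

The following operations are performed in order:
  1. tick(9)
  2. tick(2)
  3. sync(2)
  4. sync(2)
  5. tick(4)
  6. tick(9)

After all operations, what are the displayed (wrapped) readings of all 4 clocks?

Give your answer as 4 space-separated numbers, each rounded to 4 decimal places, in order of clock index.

After op 1 tick(9): ref=9.0000 raw=[7.2000 18.0000 8.1000 13.5000]
After op 2 tick(2): ref=11.0000 raw=[8.8000 22.0000 9.9000 16.5000]
After op 3 sync(2): ref=11.0000 raw=[8.8000 22.0000 11.0000 16.5000]
After op 4 sync(2): ref=11.0000 raw=[8.8000 22.0000 11.0000 16.5000]
After op 5 tick(4): ref=15.0000 raw=[12.0000 30.0000 14.6000 22.5000]
After op 6 tick(9): ref=24.0000 raw=[19.2000 48.0000 22.7000 36.0000]
Wrap final raw readings (mod 60): 19.2000 mod 60 = 19.2000; 48.0000 mod 60 = 48.0000; 22.7000 mod 60 = 22.7000; 36.0000 mod 60 = 36.0000

Answer: 19.2000 48.0000 22.7000 36.0000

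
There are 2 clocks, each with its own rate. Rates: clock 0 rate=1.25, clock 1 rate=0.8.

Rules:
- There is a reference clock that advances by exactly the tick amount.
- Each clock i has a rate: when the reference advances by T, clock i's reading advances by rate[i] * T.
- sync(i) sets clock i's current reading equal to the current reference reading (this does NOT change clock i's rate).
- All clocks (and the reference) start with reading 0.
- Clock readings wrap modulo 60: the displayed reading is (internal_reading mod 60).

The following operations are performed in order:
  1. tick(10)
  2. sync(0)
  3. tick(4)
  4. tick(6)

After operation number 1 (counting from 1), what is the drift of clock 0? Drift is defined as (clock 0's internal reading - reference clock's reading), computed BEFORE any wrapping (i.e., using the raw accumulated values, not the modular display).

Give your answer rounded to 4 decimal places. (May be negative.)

Answer: 2.5000

Derivation:
After op 1 tick(10): ref=10.0000 raw=[12.5000 8.0000]
Drift of clock 0 after op 1: 12.5000 - 10.0000 = 2.5000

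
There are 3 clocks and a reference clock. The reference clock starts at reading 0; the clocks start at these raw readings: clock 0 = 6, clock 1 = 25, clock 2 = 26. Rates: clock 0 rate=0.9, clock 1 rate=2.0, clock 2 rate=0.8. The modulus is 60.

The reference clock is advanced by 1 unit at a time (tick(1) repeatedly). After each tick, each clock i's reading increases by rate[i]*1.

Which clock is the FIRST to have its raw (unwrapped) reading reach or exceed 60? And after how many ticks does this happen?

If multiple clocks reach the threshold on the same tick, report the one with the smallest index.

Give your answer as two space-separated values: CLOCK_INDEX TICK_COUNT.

Answer: 1 18

Derivation:
clock 0: start=6, rate=0.9, needs 60-6 = 54; ticks = ceil(54/0.9) = ceil(60.0000) = 60; reading at tick 60 = 6 + 0.9*60 = 60.0000
clock 1: start=25, rate=2.0, needs 60-25 = 35; ticks = ceil(35/2.0) = ceil(17.5000) = 18; reading at tick 18 = 25 + 2.0*18 = 61.0000
clock 2: start=26, rate=0.8, needs 60-26 = 34; ticks = ceil(34/0.8) = ceil(42.5000) = 43; reading at tick 43 = 26 + 0.8*43 = 60.4000
Minimum tick count = 18; winners = [1]; smallest index = 1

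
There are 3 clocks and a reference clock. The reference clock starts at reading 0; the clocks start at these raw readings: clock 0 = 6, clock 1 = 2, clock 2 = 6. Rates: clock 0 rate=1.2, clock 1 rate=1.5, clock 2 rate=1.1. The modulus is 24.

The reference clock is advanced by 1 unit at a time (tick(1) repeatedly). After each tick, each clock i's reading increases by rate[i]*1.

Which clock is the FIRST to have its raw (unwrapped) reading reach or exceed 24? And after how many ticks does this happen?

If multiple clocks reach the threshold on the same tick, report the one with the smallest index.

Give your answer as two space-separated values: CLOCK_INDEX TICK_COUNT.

Answer: 0 15

Derivation:
clock 0: start=6, rate=1.2, needs 24-6 = 18; ticks = ceil(18/1.2) = ceil(15.0000) = 15; reading at tick 15 = 6 + 1.2*15 = 24.0000
clock 1: start=2, rate=1.5, needs 24-2 = 22; ticks = ceil(22/1.5) = ceil(14.6667) = 15; reading at tick 15 = 2 + 1.5*15 = 24.5000
clock 2: start=6, rate=1.1, needs 24-6 = 18; ticks = ceil(18/1.1) = ceil(16.3636) = 17; reading at tick 17 = 6 + 1.1*17 = 24.7000
Minimum tick count = 15; winners = [0, 1]; smallest index = 0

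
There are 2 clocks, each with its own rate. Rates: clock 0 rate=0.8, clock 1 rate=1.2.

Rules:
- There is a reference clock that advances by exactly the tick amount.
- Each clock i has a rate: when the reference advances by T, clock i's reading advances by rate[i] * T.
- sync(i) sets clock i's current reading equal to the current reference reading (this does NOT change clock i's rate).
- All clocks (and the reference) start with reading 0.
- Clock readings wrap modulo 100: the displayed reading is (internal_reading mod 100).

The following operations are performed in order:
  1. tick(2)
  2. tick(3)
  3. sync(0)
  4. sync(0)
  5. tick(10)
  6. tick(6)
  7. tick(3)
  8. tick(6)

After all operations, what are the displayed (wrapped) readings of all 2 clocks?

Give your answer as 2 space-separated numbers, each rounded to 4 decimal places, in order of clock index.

After op 1 tick(2): ref=2.0000 raw=[1.6000 2.4000]
After op 2 tick(3): ref=5.0000 raw=[4.0000 6.0000]
After op 3 sync(0): ref=5.0000 raw=[5.0000 6.0000]
After op 4 sync(0): ref=5.0000 raw=[5.0000 6.0000]
After op 5 tick(10): ref=15.0000 raw=[13.0000 18.0000]
After op 6 tick(6): ref=21.0000 raw=[17.8000 25.2000]
After op 7 tick(3): ref=24.0000 raw=[20.2000 28.8000]
After op 8 tick(6): ref=30.0000 raw=[25.0000 36.0000]
Wrap final raw readings (mod 100): 25.0000 mod 100 = 25.0000; 36.0000 mod 100 = 36.0000

Answer: 25.0000 36.0000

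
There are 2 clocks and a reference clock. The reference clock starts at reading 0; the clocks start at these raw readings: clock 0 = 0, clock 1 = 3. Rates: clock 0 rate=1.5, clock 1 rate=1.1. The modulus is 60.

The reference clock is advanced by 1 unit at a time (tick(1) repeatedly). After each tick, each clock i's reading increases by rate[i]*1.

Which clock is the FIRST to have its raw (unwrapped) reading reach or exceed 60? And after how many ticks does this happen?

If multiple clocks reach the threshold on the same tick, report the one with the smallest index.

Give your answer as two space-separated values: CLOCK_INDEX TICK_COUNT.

Answer: 0 40

Derivation:
clock 0: start=0, rate=1.5, needs 60-0 = 60; ticks = ceil(60/1.5) = ceil(40.0000) = 40; reading at tick 40 = 0 + 1.5*40 = 60.0000
clock 1: start=3, rate=1.1, needs 60-3 = 57; ticks = ceil(57/1.1) = ceil(51.8182) = 52; reading at tick 52 = 3 + 1.1*52 = 60.2000
Minimum tick count = 40; winners = [0]; smallest index = 0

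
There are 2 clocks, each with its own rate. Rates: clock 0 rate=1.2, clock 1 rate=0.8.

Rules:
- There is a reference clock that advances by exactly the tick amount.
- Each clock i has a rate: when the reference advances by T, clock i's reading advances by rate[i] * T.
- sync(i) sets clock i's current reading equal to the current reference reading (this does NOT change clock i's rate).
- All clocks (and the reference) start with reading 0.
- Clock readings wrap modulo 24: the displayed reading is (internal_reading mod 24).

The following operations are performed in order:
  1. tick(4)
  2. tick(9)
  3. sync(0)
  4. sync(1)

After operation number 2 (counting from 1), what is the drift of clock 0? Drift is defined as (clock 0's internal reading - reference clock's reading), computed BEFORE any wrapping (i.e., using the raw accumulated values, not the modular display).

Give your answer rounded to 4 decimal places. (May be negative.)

After op 1 tick(4): ref=4.0000 raw=[4.8000 3.2000]
After op 2 tick(9): ref=13.0000 raw=[15.6000 10.4000]
Drift of clock 0 after op 2: 15.6000 - 13.0000 = 2.6000

Answer: 2.6000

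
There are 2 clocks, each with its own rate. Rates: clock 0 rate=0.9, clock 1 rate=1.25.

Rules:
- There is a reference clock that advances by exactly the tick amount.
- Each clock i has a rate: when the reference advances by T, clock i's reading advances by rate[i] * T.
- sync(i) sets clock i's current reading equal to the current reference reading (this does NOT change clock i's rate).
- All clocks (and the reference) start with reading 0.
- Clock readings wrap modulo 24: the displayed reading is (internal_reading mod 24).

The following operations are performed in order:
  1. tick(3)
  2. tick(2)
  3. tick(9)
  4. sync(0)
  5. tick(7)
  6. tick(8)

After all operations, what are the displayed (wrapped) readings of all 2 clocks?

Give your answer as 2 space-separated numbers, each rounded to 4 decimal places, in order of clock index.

After op 1 tick(3): ref=3.0000 raw=[2.7000 3.7500]
After op 2 tick(2): ref=5.0000 raw=[4.5000 6.2500]
After op 3 tick(9): ref=14.0000 raw=[12.6000 17.5000]
After op 4 sync(0): ref=14.0000 raw=[14.0000 17.5000]
After op 5 tick(7): ref=21.0000 raw=[20.3000 26.2500]
After op 6 tick(8): ref=29.0000 raw=[27.5000 36.2500]
Wrap final raw readings (mod 24): 27.5000 mod 24 = 3.5000; 36.2500 mod 24 = 12.2500

Answer: 3.5000 12.2500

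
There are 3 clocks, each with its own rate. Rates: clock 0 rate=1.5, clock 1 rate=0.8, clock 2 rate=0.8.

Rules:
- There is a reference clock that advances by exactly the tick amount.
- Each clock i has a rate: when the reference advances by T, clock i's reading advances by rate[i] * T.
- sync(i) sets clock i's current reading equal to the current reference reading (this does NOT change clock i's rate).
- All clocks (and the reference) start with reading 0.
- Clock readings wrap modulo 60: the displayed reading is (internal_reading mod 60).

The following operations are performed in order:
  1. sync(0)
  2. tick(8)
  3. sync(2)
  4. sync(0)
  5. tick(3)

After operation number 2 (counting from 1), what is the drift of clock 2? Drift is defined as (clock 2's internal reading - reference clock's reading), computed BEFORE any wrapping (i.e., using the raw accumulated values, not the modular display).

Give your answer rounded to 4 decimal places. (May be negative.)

After op 1 sync(0): ref=0.0000 raw=[0.0000 0.0000 0.0000]
After op 2 tick(8): ref=8.0000 raw=[12.0000 6.4000 6.4000]
Drift of clock 2 after op 2: 6.4000 - 8.0000 = -1.6000

Answer: -1.6000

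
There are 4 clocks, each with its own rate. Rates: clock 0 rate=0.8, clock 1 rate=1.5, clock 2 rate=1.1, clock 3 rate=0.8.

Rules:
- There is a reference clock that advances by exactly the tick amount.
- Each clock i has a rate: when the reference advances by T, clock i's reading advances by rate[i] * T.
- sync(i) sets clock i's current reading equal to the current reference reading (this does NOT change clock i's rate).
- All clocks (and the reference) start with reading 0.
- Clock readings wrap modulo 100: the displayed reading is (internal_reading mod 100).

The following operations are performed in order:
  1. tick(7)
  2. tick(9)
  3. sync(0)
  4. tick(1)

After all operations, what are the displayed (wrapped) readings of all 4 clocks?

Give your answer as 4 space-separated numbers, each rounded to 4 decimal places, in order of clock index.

Answer: 16.8000 25.5000 18.7000 13.6000

Derivation:
After op 1 tick(7): ref=7.0000 raw=[5.6000 10.5000 7.7000 5.6000]
After op 2 tick(9): ref=16.0000 raw=[12.8000 24.0000 17.6000 12.8000]
After op 3 sync(0): ref=16.0000 raw=[16.0000 24.0000 17.6000 12.8000]
After op 4 tick(1): ref=17.0000 raw=[16.8000 25.5000 18.7000 13.6000]
Wrap final raw readings (mod 100): 16.8000 mod 100 = 16.8000; 25.5000 mod 100 = 25.5000; 18.7000 mod 100 = 18.7000; 13.6000 mod 100 = 13.6000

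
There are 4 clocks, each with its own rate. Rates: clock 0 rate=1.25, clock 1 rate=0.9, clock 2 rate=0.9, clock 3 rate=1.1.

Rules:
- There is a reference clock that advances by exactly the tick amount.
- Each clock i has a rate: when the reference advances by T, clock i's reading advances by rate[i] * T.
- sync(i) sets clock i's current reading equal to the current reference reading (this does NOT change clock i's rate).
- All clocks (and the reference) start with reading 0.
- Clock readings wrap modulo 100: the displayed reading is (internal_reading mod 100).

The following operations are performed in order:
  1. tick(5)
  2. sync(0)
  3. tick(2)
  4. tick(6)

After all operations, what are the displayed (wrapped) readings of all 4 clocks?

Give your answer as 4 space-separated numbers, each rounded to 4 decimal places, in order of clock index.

Answer: 15.0000 11.7000 11.7000 14.3000

Derivation:
After op 1 tick(5): ref=5.0000 raw=[6.2500 4.5000 4.5000 5.5000]
After op 2 sync(0): ref=5.0000 raw=[5.0000 4.5000 4.5000 5.5000]
After op 3 tick(2): ref=7.0000 raw=[7.5000 6.3000 6.3000 7.7000]
After op 4 tick(6): ref=13.0000 raw=[15.0000 11.7000 11.7000 14.3000]
Wrap final raw readings (mod 100): 15.0000 mod 100 = 15.0000; 11.7000 mod 100 = 11.7000; 11.7000 mod 100 = 11.7000; 14.3000 mod 100 = 14.3000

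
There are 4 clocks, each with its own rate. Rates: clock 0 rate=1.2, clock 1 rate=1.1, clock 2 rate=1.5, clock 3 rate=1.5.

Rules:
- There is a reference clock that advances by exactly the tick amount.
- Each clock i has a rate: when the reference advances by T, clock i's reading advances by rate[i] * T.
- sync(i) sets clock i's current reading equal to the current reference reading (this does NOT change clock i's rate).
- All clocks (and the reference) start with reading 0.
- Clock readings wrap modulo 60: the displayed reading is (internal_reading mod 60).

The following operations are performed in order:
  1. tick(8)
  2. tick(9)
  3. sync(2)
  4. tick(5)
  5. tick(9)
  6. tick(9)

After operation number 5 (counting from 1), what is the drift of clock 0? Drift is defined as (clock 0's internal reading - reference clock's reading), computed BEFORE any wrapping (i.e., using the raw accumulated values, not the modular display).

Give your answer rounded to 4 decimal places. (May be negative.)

After op 1 tick(8): ref=8.0000 raw=[9.6000 8.8000 12.0000 12.0000]
After op 2 tick(9): ref=17.0000 raw=[20.4000 18.7000 25.5000 25.5000]
After op 3 sync(2): ref=17.0000 raw=[20.4000 18.7000 17.0000 25.5000]
After op 4 tick(5): ref=22.0000 raw=[26.4000 24.2000 24.5000 33.0000]
After op 5 tick(9): ref=31.0000 raw=[37.2000 34.1000 38.0000 46.5000]
Drift of clock 0 after op 5: 37.2000 - 31.0000 = 6.2000

Answer: 6.2000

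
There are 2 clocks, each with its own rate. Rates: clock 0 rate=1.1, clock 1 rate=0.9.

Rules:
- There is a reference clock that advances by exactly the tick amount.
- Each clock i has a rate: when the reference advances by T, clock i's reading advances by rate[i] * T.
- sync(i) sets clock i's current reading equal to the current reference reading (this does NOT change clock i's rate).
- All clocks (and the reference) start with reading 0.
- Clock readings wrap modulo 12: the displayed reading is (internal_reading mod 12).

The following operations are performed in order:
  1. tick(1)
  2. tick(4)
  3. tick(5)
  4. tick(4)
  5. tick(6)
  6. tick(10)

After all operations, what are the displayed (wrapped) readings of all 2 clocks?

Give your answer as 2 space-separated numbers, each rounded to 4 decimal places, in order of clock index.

After op 1 tick(1): ref=1.0000 raw=[1.1000 0.9000]
After op 2 tick(4): ref=5.0000 raw=[5.5000 4.5000]
After op 3 tick(5): ref=10.0000 raw=[11.0000 9.0000]
After op 4 tick(4): ref=14.0000 raw=[15.4000 12.6000]
After op 5 tick(6): ref=20.0000 raw=[22.0000 18.0000]
After op 6 tick(10): ref=30.0000 raw=[33.0000 27.0000]
Wrap final raw readings (mod 12): 33.0000 mod 12 = 9.0000; 27.0000 mod 12 = 3.0000

Answer: 9.0000 3.0000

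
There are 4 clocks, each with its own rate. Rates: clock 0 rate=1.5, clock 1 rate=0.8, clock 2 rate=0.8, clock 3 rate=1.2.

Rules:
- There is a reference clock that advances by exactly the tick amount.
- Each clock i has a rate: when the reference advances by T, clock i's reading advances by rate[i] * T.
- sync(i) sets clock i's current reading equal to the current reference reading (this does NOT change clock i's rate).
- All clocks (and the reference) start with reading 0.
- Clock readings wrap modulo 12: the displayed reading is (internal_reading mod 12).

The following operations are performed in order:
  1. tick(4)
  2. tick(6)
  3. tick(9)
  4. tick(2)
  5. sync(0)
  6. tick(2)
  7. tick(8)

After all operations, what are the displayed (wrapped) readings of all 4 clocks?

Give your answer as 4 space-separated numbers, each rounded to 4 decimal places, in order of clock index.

Answer: 0.0000 0.8000 0.8000 1.2000

Derivation:
After op 1 tick(4): ref=4.0000 raw=[6.0000 3.2000 3.2000 4.8000]
After op 2 tick(6): ref=10.0000 raw=[15.0000 8.0000 8.0000 12.0000]
After op 3 tick(9): ref=19.0000 raw=[28.5000 15.2000 15.2000 22.8000]
After op 4 tick(2): ref=21.0000 raw=[31.5000 16.8000 16.8000 25.2000]
After op 5 sync(0): ref=21.0000 raw=[21.0000 16.8000 16.8000 25.2000]
After op 6 tick(2): ref=23.0000 raw=[24.0000 18.4000 18.4000 27.6000]
After op 7 tick(8): ref=31.0000 raw=[36.0000 24.8000 24.8000 37.2000]
Wrap final raw readings (mod 12): 36.0000 mod 12 = 0.0000; 24.8000 mod 12 = 0.8000; 24.8000 mod 12 = 0.8000; 37.2000 mod 12 = 1.2000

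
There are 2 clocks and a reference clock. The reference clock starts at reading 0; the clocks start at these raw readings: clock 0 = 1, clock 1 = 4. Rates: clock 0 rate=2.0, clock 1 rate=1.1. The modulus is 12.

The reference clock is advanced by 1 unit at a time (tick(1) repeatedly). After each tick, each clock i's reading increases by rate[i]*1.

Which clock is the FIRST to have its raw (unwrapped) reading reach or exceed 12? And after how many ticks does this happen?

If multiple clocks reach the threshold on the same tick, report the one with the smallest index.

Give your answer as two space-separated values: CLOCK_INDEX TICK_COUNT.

clock 0: start=1, rate=2.0, needs 12-1 = 11; ticks = ceil(11/2.0) = ceil(5.5000) = 6; reading at tick 6 = 1 + 2.0*6 = 13.0000
clock 1: start=4, rate=1.1, needs 12-4 = 8; ticks = ceil(8/1.1) = ceil(7.2727) = 8; reading at tick 8 = 4 + 1.1*8 = 12.8000
Minimum tick count = 6; winners = [0]; smallest index = 0

Answer: 0 6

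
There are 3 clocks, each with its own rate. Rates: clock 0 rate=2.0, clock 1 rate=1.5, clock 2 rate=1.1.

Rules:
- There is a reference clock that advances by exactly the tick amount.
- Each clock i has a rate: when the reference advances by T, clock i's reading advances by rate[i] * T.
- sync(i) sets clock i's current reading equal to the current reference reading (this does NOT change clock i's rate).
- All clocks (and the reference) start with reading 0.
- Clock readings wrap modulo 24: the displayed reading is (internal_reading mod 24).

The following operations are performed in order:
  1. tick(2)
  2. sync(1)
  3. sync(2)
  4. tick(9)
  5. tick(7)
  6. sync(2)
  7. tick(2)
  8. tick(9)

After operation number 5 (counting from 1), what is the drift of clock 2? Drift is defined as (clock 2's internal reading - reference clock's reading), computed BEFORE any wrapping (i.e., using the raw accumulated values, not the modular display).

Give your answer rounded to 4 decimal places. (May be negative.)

After op 1 tick(2): ref=2.0000 raw=[4.0000 3.0000 2.2000]
After op 2 sync(1): ref=2.0000 raw=[4.0000 2.0000 2.2000]
After op 3 sync(2): ref=2.0000 raw=[4.0000 2.0000 2.0000]
After op 4 tick(9): ref=11.0000 raw=[22.0000 15.5000 11.9000]
After op 5 tick(7): ref=18.0000 raw=[36.0000 26.0000 19.6000]
Drift of clock 2 after op 5: 19.6000 - 18.0000 = 1.6000

Answer: 1.6000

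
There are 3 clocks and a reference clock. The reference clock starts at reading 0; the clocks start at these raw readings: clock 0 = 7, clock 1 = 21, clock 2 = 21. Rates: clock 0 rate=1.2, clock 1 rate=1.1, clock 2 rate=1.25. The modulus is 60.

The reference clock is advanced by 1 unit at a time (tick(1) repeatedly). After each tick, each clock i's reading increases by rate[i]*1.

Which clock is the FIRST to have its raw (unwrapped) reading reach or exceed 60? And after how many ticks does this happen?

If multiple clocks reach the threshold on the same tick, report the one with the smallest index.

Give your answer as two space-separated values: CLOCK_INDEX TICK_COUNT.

clock 0: start=7, rate=1.2, needs 60-7 = 53; ticks = ceil(53/1.2) = ceil(44.1667) = 45; reading at tick 45 = 7 + 1.2*45 = 61.0000
clock 1: start=21, rate=1.1, needs 60-21 = 39; ticks = ceil(39/1.1) = ceil(35.4545) = 36; reading at tick 36 = 21 + 1.1*36 = 60.6000
clock 2: start=21, rate=1.25, needs 60-21 = 39; ticks = ceil(39/1.25) = ceil(31.2000) = 32; reading at tick 32 = 21 + 1.25*32 = 61.0000
Minimum tick count = 32; winners = [2]; smallest index = 2

Answer: 2 32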